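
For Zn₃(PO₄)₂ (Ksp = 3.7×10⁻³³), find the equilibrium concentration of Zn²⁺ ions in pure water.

Zn₃(PO₄)₂(s) ⇌ 3 Zn²⁺(aq) + 2 PO₄³⁻(aq)
If s mol/L of Zn₃(PO₄)₂ dissolves, [Zn²⁺] = 3s and [PO₄³⁻] = 2s.
Ksp = [Zn²⁺]^3[PO₄³⁻]^2 = (3s)^3 · (2s)^2 = 108s^5 = 3.7×10⁻³³
s = 1.3×10⁻⁷ M
[Zn²⁺] = 3s = 3.8×10⁻⁷ M

3.8×10⁻⁷ M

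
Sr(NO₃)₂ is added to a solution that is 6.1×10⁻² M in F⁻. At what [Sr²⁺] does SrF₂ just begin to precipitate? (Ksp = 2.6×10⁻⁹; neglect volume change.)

7.0×10⁻⁷ M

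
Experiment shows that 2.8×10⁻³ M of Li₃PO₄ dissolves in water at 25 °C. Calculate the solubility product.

Li₃PO₄(s) ⇌ 3 Li⁺(aq) + PO₄³⁻(aq)
If s mol/L of Li₃PO₄ dissolves, [Li⁺] = 3s and [PO₄³⁻] = s.
Ksp = [Li⁺]^3[PO₄³⁻] = (3s)^3 · s = 27s^4
Ksp = 27 × (2.8×10⁻³)^4 = 1.7×10⁻⁹

Ksp = 1.7×10⁻⁹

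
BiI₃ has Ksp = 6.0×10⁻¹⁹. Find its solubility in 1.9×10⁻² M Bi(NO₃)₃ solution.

1.1×10⁻⁶ M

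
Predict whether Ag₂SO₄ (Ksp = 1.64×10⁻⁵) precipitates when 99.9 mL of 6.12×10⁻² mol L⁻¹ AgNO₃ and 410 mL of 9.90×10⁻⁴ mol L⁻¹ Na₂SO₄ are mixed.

No

After mixing, V = 99.9 mL + 410 mL = 509.9 mL.
[Ag⁺] = (6.12×10⁻²)(99.9)/509.9 = 1.20×10⁻² mol L⁻¹
[SO₄²⁻] = (9.90×10⁻⁴)(410)/509.9 = 7.96×10⁻⁴ mol L⁻¹
Q = [Ag⁺]^2[SO₄²⁻] = 1.14×10⁻⁷
Q = 1.14×10⁻⁷ < Ksp = 1.64×10⁻⁵, so the solution is unsaturated and no precipitate forms.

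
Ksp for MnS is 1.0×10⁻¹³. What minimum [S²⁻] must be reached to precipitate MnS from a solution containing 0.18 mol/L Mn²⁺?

5.6×10⁻¹³ M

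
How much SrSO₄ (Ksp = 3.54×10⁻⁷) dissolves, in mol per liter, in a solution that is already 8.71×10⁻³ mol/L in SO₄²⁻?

SrSO₄(s) ⇌ Sr²⁺(aq) + SO₄²⁻(aq)
Let s be the solubility of SrSO₄ here. The common ion gives [SO₄²⁻] ≈ 8.71×10⁻³ mol/L, and [Sr²⁺] = s.
Ksp = [Sr²⁺][SO₄²⁻] = s(8.71×10⁻³)
s = 3.54×10⁻⁷ / (8.71×10⁻³) = 4.06×10⁻⁵
s = 4.06×10⁻⁵ mol/L

4.06×10⁻⁵ M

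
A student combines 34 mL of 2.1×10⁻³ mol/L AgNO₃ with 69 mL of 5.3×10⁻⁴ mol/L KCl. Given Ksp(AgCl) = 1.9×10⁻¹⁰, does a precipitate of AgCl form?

The combined volume is 103 mL.
[Ag⁺] = (2.1×10⁻³)(34)/103 = 6.9×10⁻⁴ mol/L
[Cl⁻] = (5.3×10⁻⁴)(69)/103 = 3.6×10⁻⁴ mol/L
Q = [Ag⁺][Cl⁻] = 2.5×10⁻⁷
Since Q (2.5×10⁻⁷) exceeds Ksp (1.9×10⁻¹⁰), AgCl will precipitate.

Yes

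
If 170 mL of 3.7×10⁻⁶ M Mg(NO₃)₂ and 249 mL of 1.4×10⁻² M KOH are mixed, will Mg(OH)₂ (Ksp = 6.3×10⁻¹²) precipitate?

Total volume after mixing = 170 + 249 = 419 mL.
[Mg²⁺] = (3.7×10⁻⁶)(170)/419 = 1.5×10⁻⁶ M
[OH⁻] = (1.4×10⁻²)(249)/419 = 8.3×10⁻³ M
Q = [Mg²⁺][OH⁻]^2 = 1.0×10⁻¹⁰
Q = 1.0×10⁻¹⁰ > Ksp = 6.3×10⁻¹², so the solution is supersaturated and Mg(OH)₂ precipitates.

Yes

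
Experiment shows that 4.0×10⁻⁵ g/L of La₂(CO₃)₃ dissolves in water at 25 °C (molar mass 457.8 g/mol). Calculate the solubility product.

Convert to molarity: s = 4.0×10⁻⁵ / 457.8 = 8.737×10⁻⁸ mol/L
La₂(CO₃)₃(s) ⇌ 2 La³⁺(aq) + 3 CO₃²⁻(aq)
Call the molar solubility s, so that [La³⁺] = 2s and [CO₃²⁻] = 3s.
Ksp = [La³⁺]^2[CO₃²⁻]^3 = (2s)^2 · (3s)^3 = 108s^5
Ksp = 108 × (8.737×10⁻⁸)^5 = 5.5×10⁻³⁴

Ksp = 5.5×10⁻³⁴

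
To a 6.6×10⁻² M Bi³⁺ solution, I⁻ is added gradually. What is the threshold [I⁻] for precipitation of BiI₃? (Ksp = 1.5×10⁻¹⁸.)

Each salt precipitates once Q = Ksp for that salt.
BiI₃(s) ⇌ Bi³⁺(aq) + 3 I⁻(aq)
Ksp = [Bi³⁺][I⁻]^3 = [I⁻]^3(6.6×10⁻²)
[I⁻]^3 = 1.5×10⁻¹⁸ / (6.6×10⁻²) = 2.3×10⁻¹⁷
[I⁻] = 2.8×10⁻⁶ M

2.8×10⁻⁶ M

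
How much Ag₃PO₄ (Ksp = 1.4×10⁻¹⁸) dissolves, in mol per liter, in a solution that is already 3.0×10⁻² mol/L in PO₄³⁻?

1.2×10⁻⁶ M

Ag₃PO₄(s) ⇌ 3 Ag⁺(aq) + PO₄³⁻(aq)
PO₄³⁻ is already present at 3.0×10⁻² mol/L. If s mol/L of Ag₃PO₄ dissolves, [Ag⁺] = 3s while [PO₄³⁻] ≈ 3.0×10⁻² mol/L.
Ksp = [Ag⁺]^3[PO₄³⁻] = (3s)^3(3.0×10⁻²)
(3s)^3 = 1.4×10⁻¹⁸ / (3.0×10⁻²) = 4.7×10⁻¹⁷
s = 1.2×10⁻⁶ mol/L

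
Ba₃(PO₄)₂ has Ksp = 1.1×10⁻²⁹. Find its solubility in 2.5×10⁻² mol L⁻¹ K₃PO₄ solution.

8.7×10⁻¹⁰ M

Ba₃(PO₄)₂(s) ⇌ 3 Ba²⁺(aq) + 2 PO₄³⁻(aq)
With PO₄³⁻ already at 2.5×10⁻² mol L⁻¹ and s small, take [PO₄³⁻] ≈ 2.5×10⁻² mol L⁻¹ and [Ba²⁺] = 3s.
Ksp = [Ba²⁺]^3[PO₄³⁻]^2 = (3s)^3(2.5×10⁻²)^2
(3s)^3 = 1.1×10⁻²⁹ / (2.5×10⁻²)^2 = 1.8×10⁻²⁶
s = 8.7×10⁻¹⁰ mol L⁻¹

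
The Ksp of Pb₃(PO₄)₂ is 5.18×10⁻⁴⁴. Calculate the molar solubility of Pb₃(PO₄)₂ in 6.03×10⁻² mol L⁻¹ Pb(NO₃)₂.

Pb₃(PO₄)₂(s) ⇌ 3 Pb²⁺(aq) + 2 PO₄³⁻(aq)
The solution already contains Pb²⁺ at 6.03×10⁻² mol L⁻¹. Let s be the molar solubility of Pb₃(PO₄)₂.
[Pb²⁺] ≈ 6.03×10⁻² mol L⁻¹ (common ion dominates); [PO₄³⁻] = 2s.
Ksp = [Pb²⁺]^3[PO₄³⁻]^2 = (6.03×10⁻²)^3(2s)^2
(2s)^2 = 5.18×10⁻⁴⁴ / (6.03×10⁻²)^3 = 2.36×10⁻⁴⁰
s = 7.69×10⁻²¹ mol L⁻¹

7.69×10⁻²¹ M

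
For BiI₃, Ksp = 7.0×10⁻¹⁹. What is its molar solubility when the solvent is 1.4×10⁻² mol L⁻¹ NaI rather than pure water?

BiI₃(s) ⇌ Bi³⁺(aq) + 3 I⁻(aq)
Let s be the solubility of BiI₃ here. The common ion gives [I⁻] ≈ 1.4×10⁻² mol L⁻¹, and [Bi³⁺] = s.
Ksp = [Bi³⁺][I⁻]^3 = s(1.4×10⁻²)^3
s = 7.0×10⁻¹⁹ / (1.4×10⁻²)^3 = 2.6×10⁻¹³
s = 2.6×10⁻¹³ mol L⁻¹

2.6×10⁻¹³ M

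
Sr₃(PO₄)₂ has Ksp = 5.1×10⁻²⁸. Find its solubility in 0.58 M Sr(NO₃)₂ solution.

2.6×10⁻¹⁴ M

Sr₃(PO₄)₂(s) ⇌ 3 Sr²⁺(aq) + 2 PO₄³⁻(aq)
Sr²⁺ is already present at 0.58 M. If s mol/L of Sr₃(PO₄)₂ dissolves, [PO₄³⁻] = 2s while [Sr²⁺] ≈ 0.58 M.
Ksp = [Sr²⁺]^3[PO₄³⁻]^2 = (0.58)^3(2s)^2
(2s)^2 = 5.1×10⁻²⁸ / (0.58)^3 = 2.6×10⁻²⁷
s = 2.6×10⁻¹⁴ M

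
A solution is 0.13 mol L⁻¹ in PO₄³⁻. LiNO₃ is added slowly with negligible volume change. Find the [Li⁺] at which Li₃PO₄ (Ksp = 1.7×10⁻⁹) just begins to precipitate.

Each salt precipitates once Q = Ksp for that salt.
Li₃PO₄(s) ⇌ 3 Li⁺(aq) + PO₄³⁻(aq)
Ksp = [Li⁺]^3[PO₄³⁻] = [Li⁺]^3(0.13)
[Li⁺]^3 = 1.7×10⁻⁹ / (0.13) = 1.3×10⁻⁸
[Li⁺] = 2.4×10⁻³ mol L⁻¹

2.4×10⁻³ M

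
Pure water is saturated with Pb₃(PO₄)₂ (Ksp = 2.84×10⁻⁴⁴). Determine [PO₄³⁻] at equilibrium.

1.53×10⁻⁹ M

Pb₃(PO₄)₂(s) ⇌ 3 Pb²⁺(aq) + 2 PO₄³⁻(aq)
With molar solubility s: [Pb²⁺] = 3s, [PO₄³⁻] = 2s.
Ksp = [Pb²⁺]^3[PO₄³⁻]^2 = (3s)^3 · (2s)^2 = 108s^5 = 2.84×10⁻⁴⁴
s = 7.66×10⁻¹⁰ mol/L
[PO₄³⁻] = 2s = 1.53×10⁻⁹ mol/L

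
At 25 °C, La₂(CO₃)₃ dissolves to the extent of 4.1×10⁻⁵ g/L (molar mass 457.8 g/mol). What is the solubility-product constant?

Convert to molarity: s = 4.1×10⁻⁵ / 457.8 = 8.956×10⁻⁸ mol/L
La₂(CO₃)₃(s) ⇌ 2 La³⁺(aq) + 3 CO₃²⁻(aq)
If s mol/L of La₂(CO₃)₃ dissolves, [La³⁺] = 2s and [CO₃²⁻] = 3s.
Ksp = [La³⁺]^2[CO₃²⁻]^3 = (2s)^2 · (3s)^3 = 108s^5
Ksp = 108 × (8.956×10⁻⁸)^5 = 6.2×10⁻³⁴

Ksp = 6.2×10⁻³⁴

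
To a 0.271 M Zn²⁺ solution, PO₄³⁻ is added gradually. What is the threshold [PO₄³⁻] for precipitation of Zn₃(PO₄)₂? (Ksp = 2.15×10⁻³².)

The threshold for precipitation is Q = Ksp.
Zn₃(PO₄)₂(s) ⇌ 3 Zn²⁺(aq) + 2 PO₄³⁻(aq)
Ksp = [Zn²⁺]^3[PO₄³⁻]^2 = [PO₄³⁻]^2(0.271)^3
[PO₄³⁻]^2 = 2.15×10⁻³² / (0.271)^3 = 1.08×10⁻³⁰
[PO₄³⁻] = 1.04×10⁻¹⁵ M

1.04×10⁻¹⁵ M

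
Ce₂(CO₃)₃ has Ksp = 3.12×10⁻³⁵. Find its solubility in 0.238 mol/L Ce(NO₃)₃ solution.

2.73×10⁻¹² M

Ce₂(CO₃)₃(s) ⇌ 2 Ce³⁺(aq) + 3 CO₃²⁻(aq)
With Ce³⁺ already at 0.238 mol/L and s small, take [Ce³⁺] ≈ 0.238 mol/L and [CO₃²⁻] = 3s.
Ksp = [Ce³⁺]^2[CO₃²⁻]^3 = (0.238)^2(3s)^3
(3s)^3 = 3.12×10⁻³⁵ / (0.238)^2 = 5.51×10⁻³⁴
s = 2.73×10⁻¹² mol/L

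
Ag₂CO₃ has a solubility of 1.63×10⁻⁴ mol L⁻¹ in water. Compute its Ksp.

Ag₂CO₃(s) ⇌ 2 Ag⁺(aq) + CO₃²⁻(aq)
For each mole of Ag₂CO₃ that dissolves per liter, [Ag⁺] = 2s and [CO₃²⁻] = s; let s denote this solubility.
Ksp = [Ag⁺]^2[CO₃²⁻] = (2s)^2 · s = 4s^3
Ksp = 4 × (1.63×10⁻⁴)^3 = 1.73×10⁻¹¹

Ksp = 1.73×10⁻¹¹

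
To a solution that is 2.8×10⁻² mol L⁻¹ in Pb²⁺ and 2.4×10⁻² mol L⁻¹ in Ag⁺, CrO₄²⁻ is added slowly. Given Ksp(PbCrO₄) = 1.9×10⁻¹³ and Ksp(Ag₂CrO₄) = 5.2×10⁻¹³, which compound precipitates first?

PbCrO₄

Precipitation of each salt begins when its ion product equals Ksp.
For PbCrO₄: [CrO₄²⁻] = (Ksp/[Pb²⁺]) = 6.8×10⁻¹² mol L⁻¹
For Ag₂CrO₄: [CrO₄²⁻] = (Ksp/[Ag⁺]^2) = 9.0×10⁻¹⁰ mol L⁻¹
The smaller threshold [CrO₄²⁻] is reached first, so PbCrO₄ precipitates first.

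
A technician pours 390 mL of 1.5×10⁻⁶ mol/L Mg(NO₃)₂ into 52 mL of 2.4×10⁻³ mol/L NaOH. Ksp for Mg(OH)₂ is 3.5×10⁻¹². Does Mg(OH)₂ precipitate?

No

After mixing, V = 390 mL + 52 mL = 442 mL.
[Mg²⁺] = (1.5×10⁻⁶)(390)/442 = 1.3×10⁻⁶ mol/L
[OH⁻] = (2.4×10⁻³)(52)/442 = 2.8×10⁻⁴ mol/L
Q = [Mg²⁺][OH⁻]^2 = 1.1×10⁻¹³
Since Q (1.1×10⁻¹³) is less than Ksp (3.5×10⁻¹²), no Mg(OH)₂ precipitates.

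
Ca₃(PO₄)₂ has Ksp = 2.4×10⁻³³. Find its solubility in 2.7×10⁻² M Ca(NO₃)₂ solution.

Ca₃(PO₄)₂(s) ⇌ 3 Ca²⁺(aq) + 2 PO₄³⁻(aq)
The solution already contains Ca²⁺ at 2.7×10⁻² M. Let s be the molar solubility of Ca₃(PO₄)₂.
[Ca²⁺] ≈ 2.7×10⁻² M (common ion dominates); [PO₄³⁻] = 2s.
Ksp = [Ca²⁺]^3[PO₄³⁻]^2 = (2.7×10⁻²)^3(2s)^2
(2s)^2 = 2.4×10⁻³³ / (2.7×10⁻²)^3 = 1.2×10⁻²⁸
s = 5.5×10⁻¹⁵ M

5.5×10⁻¹⁵ M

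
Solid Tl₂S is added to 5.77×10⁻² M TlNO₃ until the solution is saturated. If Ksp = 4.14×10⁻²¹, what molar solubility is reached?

1.24×10⁻¹⁸ M

Tl₂S(s) ⇌ 2 Tl⁺(aq) + S²⁻(aq)
Let s be the solubility of Tl₂S here. The common ion gives [Tl⁺] ≈ 5.77×10⁻² M, and [S²⁻] = s.
Ksp = [Tl⁺]^2[S²⁻] = (5.77×10⁻²)^2s
s = 4.14×10⁻²¹ / (5.77×10⁻²)^2 = 1.24×10⁻¹⁸
s = 1.24×10⁻¹⁸ M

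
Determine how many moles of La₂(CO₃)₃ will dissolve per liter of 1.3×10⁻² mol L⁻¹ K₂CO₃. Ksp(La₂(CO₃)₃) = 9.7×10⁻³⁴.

1.1×10⁻¹⁴ M

La₂(CO₃)₃(s) ⇌ 2 La³⁺(aq) + 3 CO₃²⁻(aq)
The solution already contains CO₃²⁻ at 1.3×10⁻² mol L⁻¹. Let s be the molar solubility of La₂(CO₃)₃.
[CO₃²⁻] ≈ 1.3×10⁻² mol L⁻¹ (common ion dominates); [La³⁺] = 2s.
Ksp = [La³⁺]^2[CO₃²⁻]^3 = (2s)^2(1.3×10⁻²)^3
(2s)^2 = 9.7×10⁻³⁴ / (1.3×10⁻²)^3 = 4.4×10⁻²⁸
s = 1.1×10⁻¹⁴ mol L⁻¹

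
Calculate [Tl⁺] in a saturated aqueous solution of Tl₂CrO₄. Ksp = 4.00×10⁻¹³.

Tl₂CrO₄(s) ⇌ 2 Tl⁺(aq) + CrO₄²⁻(aq)
Let s be the molar solubility. Then [Tl⁺] = 2s and [CrO₄²⁻] = s.
Ksp = [Tl⁺]^2[CrO₄²⁻] = (2s)^2 · s = 4s^3 = 4.00×10⁻¹³
s = 4.64×10⁻⁵ mol/L
[Tl⁺] = 2s = 9.28×10⁻⁵ mol/L

9.28×10⁻⁵ M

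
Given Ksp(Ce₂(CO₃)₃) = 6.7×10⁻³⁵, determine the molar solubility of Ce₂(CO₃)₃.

5.7×10⁻⁸ M

Ce₂(CO₃)₃(s) ⇌ 2 Ce³⁺(aq) + 3 CO₃²⁻(aq)
If s mol/L of Ce₂(CO₃)₃ dissolves, [Ce³⁺] = 2s and [CO₃²⁻] = 3s.
Ksp = [Ce³⁺]^2[CO₃²⁻]^3 = (2s)^2 · (3s)^3 = 108s^5
108s^5 = 6.7×10⁻³⁵  ⇒  s^5 = 6.2×10⁻³⁷
s = 5.7×10⁻⁸ mol L⁻¹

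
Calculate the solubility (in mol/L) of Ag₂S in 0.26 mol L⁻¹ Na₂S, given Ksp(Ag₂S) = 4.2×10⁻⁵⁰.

2.0×10⁻²⁵ M

Ag₂S(s) ⇌ 2 Ag⁺(aq) + S²⁻(aq)
S²⁻ is already present at 0.26 mol L⁻¹. If s mol/L of Ag₂S dissolves, [Ag⁺] = 2s while [S²⁻] ≈ 0.26 mol L⁻¹.
Ksp = [Ag⁺]^2[S²⁻] = (2s)^2(0.26)
(2s)^2 = 4.2×10⁻⁵⁰ / (0.26) = 1.6×10⁻⁴⁹
s = 2.0×10⁻²⁵ mol L⁻¹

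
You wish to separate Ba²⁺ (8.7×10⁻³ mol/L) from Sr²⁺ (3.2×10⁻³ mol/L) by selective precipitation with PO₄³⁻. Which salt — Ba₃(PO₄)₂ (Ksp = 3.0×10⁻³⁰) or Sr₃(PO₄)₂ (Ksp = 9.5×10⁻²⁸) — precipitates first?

Ba₃(PO₄)₂

Each salt precipitates once Q = Ksp for that salt.
For Ba₃(PO₄)₂: [PO₄³⁻] = (Ksp/[Ba²⁺]^3)^(1/2) = 2.1×10⁻¹² mol/L
For Sr₃(PO₄)₂: [PO₄³⁻] = (Ksp/[Sr²⁺]^3)^(1/2) = 1.7×10⁻¹⁰ mol/L
Ba₃(PO₄)₂ requires the lower [PO₄³⁻], so it precipitates first.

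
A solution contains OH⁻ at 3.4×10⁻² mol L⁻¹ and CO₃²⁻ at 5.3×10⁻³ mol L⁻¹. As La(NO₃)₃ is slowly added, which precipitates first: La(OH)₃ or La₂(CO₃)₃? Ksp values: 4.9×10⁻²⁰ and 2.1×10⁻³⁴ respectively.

La(OH)₃

A salt starts to precipitate once the ion product Q reaches its Ksp.
For La(OH)₃: [La³⁺] = (Ksp/[OH⁻]^3) = 1.2×10⁻¹⁵ mol L⁻¹
For La₂(CO₃)₃: [La³⁺] = (Ksp/[CO₃²⁻]^3)^(1/2) = 3.8×10⁻¹⁴ mol L⁻¹
The smaller threshold [La³⁺] is reached first, so La(OH)₃ precipitates first.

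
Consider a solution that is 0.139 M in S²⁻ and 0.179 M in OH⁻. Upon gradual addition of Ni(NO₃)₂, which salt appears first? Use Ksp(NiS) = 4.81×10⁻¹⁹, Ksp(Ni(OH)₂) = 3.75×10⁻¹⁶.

NiS

A salt starts to precipitate once the ion product Q reaches its Ksp.
For NiS: [Ni²⁺] = (Ksp/[S²⁻]) = 3.46×10⁻¹⁸ M
For Ni(OH)₂: [Ni²⁺] = (Ksp/[OH⁻]^2) = 1.17×10⁻¹⁴ M
Since NiS needs less Ni²⁺ to reach saturation, it precipitates first.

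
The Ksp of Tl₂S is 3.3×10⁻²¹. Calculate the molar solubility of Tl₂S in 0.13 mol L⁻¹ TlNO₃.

Tl₂S(s) ⇌ 2 Tl⁺(aq) + S²⁻(aq)
With Tl⁺ already at 0.13 mol L⁻¹ and s small, take [Tl⁺] ≈ 0.13 mol L⁻¹ and [S²⁻] = s.
Ksp = [Tl⁺]^2[S²⁻] = (0.13)^2s
s = 3.3×10⁻²¹ / (0.13)^2 = 2.0×10⁻¹⁹
s = 2.0×10⁻¹⁹ mol L⁻¹

2.0×10⁻¹⁹ M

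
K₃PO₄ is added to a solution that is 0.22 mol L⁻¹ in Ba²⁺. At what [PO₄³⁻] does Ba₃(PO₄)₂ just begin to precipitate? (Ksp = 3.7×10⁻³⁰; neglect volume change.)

Precipitation of each salt begins when its ion product equals Ksp.
Ba₃(PO₄)₂(s) ⇌ 3 Ba²⁺(aq) + 2 PO₄³⁻(aq)
Ksp = [Ba²⁺]^3[PO₄³⁻]^2 = [PO₄³⁻]^2(0.22)^3
[PO₄³⁻]^2 = 3.7×10⁻³⁰ / (0.22)^3 = 3.5×10⁻²⁸
[PO₄³⁻] = 1.9×10⁻¹⁴ mol L⁻¹

1.9×10⁻¹⁴ M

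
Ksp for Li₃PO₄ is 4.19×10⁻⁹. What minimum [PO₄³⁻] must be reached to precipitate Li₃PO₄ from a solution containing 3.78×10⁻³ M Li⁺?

A salt starts to precipitate once the ion product Q reaches its Ksp.
Li₃PO₄(s) ⇌ 3 Li⁺(aq) + PO₄³⁻(aq)
Ksp = [Li⁺]^3[PO₄³⁻] = [PO₄³⁻](3.78×10⁻³)^3
[PO₄³⁻] = 4.19×10⁻⁹ / (3.78×10⁻³)^3 = 7.76×10⁻²
[PO₄³⁻] = 7.76×10⁻² M

7.76×10⁻² M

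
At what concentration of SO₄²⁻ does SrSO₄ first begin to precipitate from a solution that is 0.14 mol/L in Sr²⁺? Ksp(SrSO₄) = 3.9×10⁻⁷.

The threshold for precipitation is Q = Ksp.
SrSO₄(s) ⇌ Sr²⁺(aq) + SO₄²⁻(aq)
Ksp = [Sr²⁺][SO₄²⁻] = [SO₄²⁻](0.14)
[SO₄²⁻] = 3.9×10⁻⁷ / (0.14) = 2.8×10⁻⁶
[SO₄²⁻] = 2.8×10⁻⁶ mol/L

2.8×10⁻⁶ M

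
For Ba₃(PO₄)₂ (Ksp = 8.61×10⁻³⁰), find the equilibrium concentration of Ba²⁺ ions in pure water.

1.81×10⁻⁶ M

Ba₃(PO₄)₂(s) ⇌ 3 Ba²⁺(aq) + 2 PO₄³⁻(aq)
If s mol/L of Ba₃(PO₄)₂ dissolves, [Ba²⁺] = 3s and [PO₄³⁻] = 2s.
Ksp = [Ba²⁺]^3[PO₄³⁻]^2 = (3s)^3 · (2s)^2 = 108s^5 = 8.61×10⁻³⁰
s = 6.03×10⁻⁷ mol L⁻¹
[Ba²⁺] = 3s = 1.81×10⁻⁶ mol L⁻¹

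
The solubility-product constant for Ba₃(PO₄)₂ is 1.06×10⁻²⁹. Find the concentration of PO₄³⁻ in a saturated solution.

1.26×10⁻⁶ M

Ba₃(PO₄)₂(s) ⇌ 3 Ba²⁺(aq) + 2 PO₄³⁻(aq)
If s mol/L of Ba₃(PO₄)₂ dissolves, [Ba²⁺] = 3s and [PO₄³⁻] = 2s.
Ksp = [Ba²⁺]^3[PO₄³⁻]^2 = (3s)^3 · (2s)^2 = 108s^5 = 1.06×10⁻²⁹
s = 6.29×10⁻⁷ M
[PO₄³⁻] = 2s = 1.26×10⁻⁶ M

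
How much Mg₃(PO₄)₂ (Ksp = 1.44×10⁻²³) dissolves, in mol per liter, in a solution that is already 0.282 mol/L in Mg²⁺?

1.27×10⁻¹¹ M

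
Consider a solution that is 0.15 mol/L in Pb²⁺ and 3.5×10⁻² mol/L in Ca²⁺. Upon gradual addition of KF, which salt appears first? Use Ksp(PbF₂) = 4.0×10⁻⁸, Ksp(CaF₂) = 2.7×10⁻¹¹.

CaF₂

Each salt precipitates once Q = Ksp for that salt.
For PbF₂: [F⁻] = (Ksp/[Pb²⁺])^(1/2) = 5.2×10⁻⁴ mol/L
For CaF₂: [F⁻] = (Ksp/[Ca²⁺])^(1/2) = 2.8×10⁻⁵ mol/L
The smaller threshold [F⁻] is reached first, so CaF₂ precipitates first.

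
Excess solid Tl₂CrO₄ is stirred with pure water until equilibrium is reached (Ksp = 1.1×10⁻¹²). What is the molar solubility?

Tl₂CrO₄(s) ⇌ 2 Tl⁺(aq) + CrO₄²⁻(aq)
If s mol/L of Tl₂CrO₄ dissolves, [Tl⁺] = 2s and [CrO₄²⁻] = s.
Ksp = [Tl⁺]^2[CrO₄²⁻] = (2s)^2 · s = 4s^3
4s^3 = 1.1×10⁻¹²  ⇒  s^3 = 2.8×10⁻¹³
s = (2.8×10⁻¹³)^(1/3) = 6.5×10⁻⁵ M

6.5×10⁻⁵ M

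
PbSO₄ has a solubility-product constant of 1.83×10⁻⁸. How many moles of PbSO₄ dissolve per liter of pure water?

1.35×10⁻⁴ M

PbSO₄(s) ⇌ Pb²⁺(aq) + SO₄²⁻(aq)
With molar solubility s: [Pb²⁺] = s, [SO₄²⁻] = s.
Ksp = [Pb²⁺][SO₄²⁻] = s · s = s^2
s^2 = 1.83×10⁻⁸
Taking the 2nd root, s = 1.35×10⁻⁴ M.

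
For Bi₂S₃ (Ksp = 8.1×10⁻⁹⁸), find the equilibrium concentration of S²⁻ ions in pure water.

4.5×10⁻²⁰ M

Bi₂S₃(s) ⇌ 2 Bi³⁺(aq) + 3 S²⁻(aq)
Let s be the molar solubility. Then [Bi³⁺] = 2s and [S²⁻] = 3s.
Ksp = [Bi³⁺]^2[S²⁻]^3 = (2s)^2 · (3s)^3 = 108s^5 = 8.1×10⁻⁹⁸
s = 1.5×10⁻²⁰ mol L⁻¹
[S²⁻] = 3s = 4.5×10⁻²⁰ mol L⁻¹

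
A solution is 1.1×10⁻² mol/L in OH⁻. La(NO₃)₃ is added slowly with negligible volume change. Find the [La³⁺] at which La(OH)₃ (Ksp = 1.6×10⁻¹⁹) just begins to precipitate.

Each salt precipitates once Q = Ksp for that salt.
La(OH)₃(s) ⇌ La³⁺(aq) + 3 OH⁻(aq)
Ksp = [La³⁺][OH⁻]^3 = [La³⁺](1.1×10⁻²)^3
[La³⁺] = 1.6×10⁻¹⁹ / (1.1×10⁻²)^3 = 1.2×10⁻¹³
[La³⁺] = 1.2×10⁻¹³ mol/L

1.2×10⁻¹³ M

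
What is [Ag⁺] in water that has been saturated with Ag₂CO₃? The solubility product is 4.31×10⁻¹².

2.05×10⁻⁴ M

Ag₂CO₃(s) ⇌ 2 Ag⁺(aq) + CO₃²⁻(aq)
Call the molar solubility s, so that [Ag⁺] = 2s and [CO₃²⁻] = s.
Ksp = [Ag⁺]^2[CO₃²⁻] = (2s)^2 · s = 4s^3 = 4.31×10⁻¹²
s = 1.03×10⁻⁴ mol L⁻¹
[Ag⁺] = 2s = 2.05×10⁻⁴ mol L⁻¹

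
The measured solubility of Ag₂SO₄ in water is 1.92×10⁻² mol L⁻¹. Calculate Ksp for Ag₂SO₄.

Ksp = 2.83×10⁻⁵

Ag₂SO₄(s) ⇌ 2 Ag⁺(aq) + SO₄²⁻(aq)
If s mol/L of Ag₂SO₄ dissolves, [Ag⁺] = 2s and [SO₄²⁻] = s.
Ksp = [Ag⁺]^2[SO₄²⁻] = (2s)^2 · s = 4s^3
Ksp = 4 × (1.92×10⁻²)^3 = 2.83×10⁻⁵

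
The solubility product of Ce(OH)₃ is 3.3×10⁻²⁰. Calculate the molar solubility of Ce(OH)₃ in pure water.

5.9×10⁻⁶ M

Ce(OH)₃(s) ⇌ Ce³⁺(aq) + 3 OH⁻(aq)
Call the molar solubility s, so that [Ce³⁺] = s and [OH⁻] = 3s.
Ksp = [Ce³⁺][OH⁻]^3 = s · (3s)^3 = 27s^4
27s^4 = 3.3×10⁻²⁰  ⇒  s^4 = 1.2×10⁻²¹
s = 5.9×10⁻⁶ mol L⁻¹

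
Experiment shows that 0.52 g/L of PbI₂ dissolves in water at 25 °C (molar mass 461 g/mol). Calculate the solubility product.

Ksp = 5.7×10⁻⁹

Convert to molarity: s = 0.52 / 461 = 1.128×10⁻³ mol/L
PbI₂(s) ⇌ Pb²⁺(aq) + 2 I⁻(aq)
For each mole of PbI₂ that dissolves per liter, [Pb²⁺] = s and [I⁻] = 2s; let s denote this solubility.
Ksp = [Pb²⁺][I⁻]^2 = s · (2s)^2 = 4s^3
Ksp = 4 × (1.128×10⁻³)^3 = 5.7×10⁻⁹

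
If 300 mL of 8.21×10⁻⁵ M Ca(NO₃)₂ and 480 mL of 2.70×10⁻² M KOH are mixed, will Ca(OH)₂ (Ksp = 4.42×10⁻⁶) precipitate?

No

Total volume after mixing = 300 + 480 = 780 mL.
[Ca²⁺] = (8.21×10⁻⁵)(300)/780 = 3.16×10⁻⁵ M
[OH⁻] = (2.70×10⁻²)(480)/780 = 1.66×10⁻² M
Q = [Ca²⁺][OH⁻]^2 = 8.72×10⁻⁹
Q = 8.72×10⁻⁹ < Ksp = 4.42×10⁻⁶, so the solution is unsaturated and no precipitate forms.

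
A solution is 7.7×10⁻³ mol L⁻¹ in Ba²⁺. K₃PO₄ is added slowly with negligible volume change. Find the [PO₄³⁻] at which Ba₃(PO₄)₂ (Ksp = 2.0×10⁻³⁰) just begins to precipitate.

2.1×10⁻¹² M

Each salt precipitates once Q = Ksp for that salt.
Ba₃(PO₄)₂(s) ⇌ 3 Ba²⁺(aq) + 2 PO₄³⁻(aq)
Ksp = [Ba²⁺]^3[PO₄³⁻]^2 = [PO₄³⁻]^2(7.7×10⁻³)^3
[PO₄³⁻]^2 = 2.0×10⁻³⁰ / (7.7×10⁻³)^3 = 4.4×10⁻²⁴
[PO₄³⁻] = 2.1×10⁻¹² mol L⁻¹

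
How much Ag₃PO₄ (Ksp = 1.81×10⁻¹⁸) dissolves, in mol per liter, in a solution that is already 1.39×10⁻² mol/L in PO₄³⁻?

Ag₃PO₄(s) ⇌ 3 Ag⁺(aq) + PO₄³⁻(aq)
With PO₄³⁻ already at 1.39×10⁻² mol/L and s small, take [PO₄³⁻] ≈ 1.39×10⁻² mol/L and [Ag⁺] = 3s.
Ksp = [Ag⁺]^3[PO₄³⁻] = (3s)^3(1.39×10⁻²)
(3s)^3 = 1.81×10⁻¹⁸ / (1.39×10⁻²) = 1.30×10⁻¹⁶
s = 1.69×10⁻⁶ mol/L

1.69×10⁻⁶ M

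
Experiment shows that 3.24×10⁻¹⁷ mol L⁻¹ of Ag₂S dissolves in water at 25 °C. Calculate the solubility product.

Ag₂S(s) ⇌ 2 Ag⁺(aq) + S²⁻(aq)
For each mole of Ag₂S that dissolves per liter, [Ag⁺] = 2s and [S²⁻] = s; let s denote this solubility.
Ksp = [Ag⁺]^2[S²⁻] = (2s)^2 · s = 4s^3
Ksp = 4 × (3.24×10⁻¹⁷)^3 = 1.36×10⁻⁴⁹

Ksp = 1.36×10⁻⁴⁹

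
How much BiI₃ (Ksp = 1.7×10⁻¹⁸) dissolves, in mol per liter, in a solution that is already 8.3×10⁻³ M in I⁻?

3.0×10⁻¹² M

BiI₃(s) ⇌ Bi³⁺(aq) + 3 I⁻(aq)
The solution already contains I⁻ at 8.3×10⁻³ M. Let s be the molar solubility of BiI₃.
[I⁻] ≈ 8.3×10⁻³ M (common ion dominates); [Bi³⁺] = s.
Ksp = [Bi³⁺][I⁻]^3 = s(8.3×10⁻³)^3
s = 1.7×10⁻¹⁸ / (8.3×10⁻³)^3 = 3.0×10⁻¹²
s = 3.0×10⁻¹² M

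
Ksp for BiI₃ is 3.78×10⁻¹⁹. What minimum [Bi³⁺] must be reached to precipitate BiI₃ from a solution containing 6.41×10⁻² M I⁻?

1.44×10⁻¹⁵ M

A salt starts to precipitate once the ion product Q reaches its Ksp.
BiI₃(s) ⇌ Bi³⁺(aq) + 3 I⁻(aq)
Ksp = [Bi³⁺][I⁻]^3 = [Bi³⁺](6.41×10⁻²)^3
[Bi³⁺] = 3.78×10⁻¹⁹ / (6.41×10⁻²)^3 = 1.44×10⁻¹⁵
[Bi³⁺] = 1.44×10⁻¹⁵ M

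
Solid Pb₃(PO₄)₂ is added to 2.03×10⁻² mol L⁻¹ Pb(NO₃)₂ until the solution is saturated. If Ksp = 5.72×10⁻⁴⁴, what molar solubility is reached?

4.13×10⁻²⁰ M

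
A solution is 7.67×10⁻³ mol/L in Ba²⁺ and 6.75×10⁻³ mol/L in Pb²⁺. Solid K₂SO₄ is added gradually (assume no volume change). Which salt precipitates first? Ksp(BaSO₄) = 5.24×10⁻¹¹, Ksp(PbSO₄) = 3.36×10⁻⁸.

BaSO₄

The threshold for precipitation is Q = Ksp.
For BaSO₄: [SO₄²⁻] = (Ksp/[Ba²⁺]) = 6.83×10⁻⁹ mol/L
For PbSO₄: [SO₄²⁻] = (Ksp/[Pb²⁺]) = 4.98×10⁻⁶ mol/L
The smaller threshold [SO₄²⁻] is reached first, so BaSO₄ precipitates first.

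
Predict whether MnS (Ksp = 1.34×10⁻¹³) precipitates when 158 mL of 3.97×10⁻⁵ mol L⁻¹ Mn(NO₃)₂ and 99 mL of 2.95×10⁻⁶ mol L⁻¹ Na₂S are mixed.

The combined volume is 257 mL.
[Mn²⁺] = (3.97×10⁻⁵)(158)/257 = 2.44×10⁻⁵ mol L⁻¹
[S²⁻] = (2.95×10⁻⁶)(99)/257 = 1.14×10⁻⁶ mol L⁻¹
Q = [Mn²⁺][S²⁻] = 2.77×10⁻¹¹
Q = 2.77×10⁻¹¹ > Ksp = 1.34×10⁻¹³, so the solution is supersaturated and MnS precipitates.

Yes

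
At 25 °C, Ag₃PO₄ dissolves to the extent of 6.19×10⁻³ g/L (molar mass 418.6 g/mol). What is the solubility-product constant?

s = (6.19×10⁻³ g L⁻¹)/(418.6 g mol⁻¹) = 1.4787×10⁻⁵ M
Ag₃PO₄(s) ⇌ 3 Ag⁺(aq) + PO₄³⁻(aq)
Let s be the molar solubility. Then [Ag⁺] = 3s and [PO₄³⁻] = s.
Ksp = [Ag⁺]^3[PO₄³⁻] = (3s)^3 · s = 27s^4
Ksp = 27 × (1.4787×10⁻⁵)^4 = 1.29×10⁻¹⁸

Ksp = 1.29×10⁻¹⁸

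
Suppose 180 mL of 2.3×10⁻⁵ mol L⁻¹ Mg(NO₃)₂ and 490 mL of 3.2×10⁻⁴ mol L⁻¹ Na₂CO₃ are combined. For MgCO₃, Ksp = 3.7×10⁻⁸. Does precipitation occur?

After mixing, V = 180 mL + 490 mL = 670 mL.
[Mg²⁺] = (2.3×10⁻⁵)(180)/670 = 6.2×10⁻⁶ mol L⁻¹
[CO₃²⁻] = (3.2×10⁻⁴)(490)/670 = 2.3×10⁻⁴ mol L⁻¹
Q = [Mg²⁺][CO₃²⁻] = 1.4×10⁻⁹
Q < Ksp (1.4×10⁻⁹ vs 3.7×10⁻⁸); the solution remains unsaturated and no precipitate forms.

No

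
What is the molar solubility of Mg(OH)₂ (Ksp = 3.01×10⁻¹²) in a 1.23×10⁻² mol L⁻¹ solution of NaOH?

1.99×10⁻⁸ M

Mg(OH)₂(s) ⇌ Mg²⁺(aq) + 2 OH⁻(aq)
The solution already contains OH⁻ at 1.23×10⁻² mol L⁻¹. Let s be the molar solubility of Mg(OH)₂.
[OH⁻] ≈ 1.23×10⁻² mol L⁻¹ (common ion dominates); [Mg²⁺] = s.
Ksp = [Mg²⁺][OH⁻]^2 = s(1.23×10⁻²)^2
s = 3.01×10⁻¹² / (1.23×10⁻²)^2 = 1.99×10⁻⁸
s = 1.99×10⁻⁸ mol L⁻¹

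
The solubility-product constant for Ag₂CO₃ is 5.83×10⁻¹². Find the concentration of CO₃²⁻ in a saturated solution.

1.13×10⁻⁴ M

Ag₂CO₃(s) ⇌ 2 Ag⁺(aq) + CO₃²⁻(aq)
With molar solubility s: [Ag⁺] = 2s, [CO₃²⁻] = s.
Ksp = [Ag⁺]^2[CO₃²⁻] = (2s)^2 · s = 4s^3 = 5.83×10⁻¹²
s = 1.13×10⁻⁴ M
[CO₃²⁻] = s = 1.13×10⁻⁴ M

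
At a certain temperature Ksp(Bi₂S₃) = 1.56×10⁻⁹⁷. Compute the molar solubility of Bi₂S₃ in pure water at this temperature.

Bi₂S₃(s) ⇌ 2 Bi³⁺(aq) + 3 S²⁻(aq)
For each mole of Bi₂S₃ that dissolves per liter, [Bi³⁺] = 2s and [S²⁻] = 3s; let s denote this solubility.
Ksp = [Bi³⁺]^2[S²⁻]^3 = (2s)^2 · (3s)^3 = 108s^5
108s^5 = 1.56×10⁻⁹⁷  ⇒  s^5 = 1.44×10⁻⁹⁹
Taking the 5th root, s = 1.71×10⁻²⁰ mol/L.

1.71×10⁻²⁰ M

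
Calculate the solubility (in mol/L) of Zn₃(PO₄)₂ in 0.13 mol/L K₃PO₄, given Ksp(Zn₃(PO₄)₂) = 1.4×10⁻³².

Zn₃(PO₄)₂(s) ⇌ 3 Zn²⁺(aq) + 2 PO₄³⁻(aq)
Let s be the solubility of Zn₃(PO₄)₂ here. The common ion gives [PO₄³⁻] ≈ 0.13 mol/L, and [Zn²⁺] = 3s.
Ksp = [Zn²⁺]^3[PO₄³⁻]^2 = (3s)^3(0.13)^2
(3s)^3 = 1.4×10⁻³² / (0.13)^2 = 8.3×10⁻³¹
s = 3.1×10⁻¹¹ mol/L

3.1×10⁻¹¹ M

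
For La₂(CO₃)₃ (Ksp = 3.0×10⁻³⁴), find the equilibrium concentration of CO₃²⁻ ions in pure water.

La₂(CO₃)₃(s) ⇌ 2 La³⁺(aq) + 3 CO₃²⁻(aq)
For each mole of La₂(CO₃)₃ that dissolves per liter, [La³⁺] = 2s and [CO₃²⁻] = 3s; let s denote this solubility.
Ksp = [La³⁺]^2[CO₃²⁻]^3 = (2s)^2 · (3s)^3 = 108s^5 = 3.0×10⁻³⁴
s = 7.7×10⁻⁸ M
[CO₃²⁻] = 3s = 2.3×10⁻⁷ M

2.3×10⁻⁷ M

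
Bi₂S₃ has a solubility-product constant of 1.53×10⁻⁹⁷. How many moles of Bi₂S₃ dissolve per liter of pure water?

1.70×10⁻²⁰ M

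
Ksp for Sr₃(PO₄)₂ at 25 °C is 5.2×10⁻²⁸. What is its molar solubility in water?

1.4×10⁻⁶ M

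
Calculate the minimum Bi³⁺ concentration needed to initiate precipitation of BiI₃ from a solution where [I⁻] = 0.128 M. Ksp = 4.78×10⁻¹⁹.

2.28×10⁻¹⁶ M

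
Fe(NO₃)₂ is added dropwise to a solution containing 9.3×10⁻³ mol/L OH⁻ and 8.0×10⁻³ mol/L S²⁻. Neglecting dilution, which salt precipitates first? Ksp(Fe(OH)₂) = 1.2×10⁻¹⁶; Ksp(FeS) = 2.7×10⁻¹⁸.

FeS

Precipitation of each salt begins when its ion product equals Ksp.
For Fe(OH)₂: [Fe²⁺] = (Ksp/[OH⁻]^2) = 1.4×10⁻¹² mol/L
For FeS: [Fe²⁺] = (Ksp/[S²⁻]) = 3.4×10⁻¹⁶ mol/L
Since FeS needs less Fe²⁺ to reach saturation, it precipitates first.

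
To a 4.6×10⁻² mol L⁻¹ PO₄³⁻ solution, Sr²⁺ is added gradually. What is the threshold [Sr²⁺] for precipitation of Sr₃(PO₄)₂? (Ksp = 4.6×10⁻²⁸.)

A salt starts to precipitate once the ion product Q reaches its Ksp.
Sr₃(PO₄)₂(s) ⇌ 3 Sr²⁺(aq) + 2 PO₄³⁻(aq)
Ksp = [Sr²⁺]^3[PO₄³⁻]^2 = [Sr²⁺]^3(4.6×10⁻²)^2
[Sr²⁺]^3 = 4.6×10⁻²⁸ / (4.6×10⁻²)^2 = 2.2×10⁻²⁵
[Sr²⁺] = 6.0×10⁻⁹ mol L⁻¹

6.0×10⁻⁹ M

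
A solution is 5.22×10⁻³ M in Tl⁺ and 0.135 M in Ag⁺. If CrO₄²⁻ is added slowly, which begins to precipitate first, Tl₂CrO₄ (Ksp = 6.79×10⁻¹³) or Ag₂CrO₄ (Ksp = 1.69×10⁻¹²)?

The threshold for precipitation is Q = Ksp.
For Tl₂CrO₄: [CrO₄²⁻] = (Ksp/[Tl⁺]^2) = 2.49×10⁻⁸ M
For Ag₂CrO₄: [CrO₄²⁻] = (Ksp/[Ag⁺]^2) = 9.27×10⁻¹¹ M
The smaller threshold [CrO₄²⁻] is reached first, so Ag₂CrO₄ precipitates first.

Ag₂CrO₄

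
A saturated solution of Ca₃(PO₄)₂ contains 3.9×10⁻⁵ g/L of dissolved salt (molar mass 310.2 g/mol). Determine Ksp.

Ksp = 3.4×10⁻³³

Molar solubility s = (3.9×10⁻⁵ g/L) / (310.2 g/mol) = 1.257×10⁻⁷ mol/L
Ca₃(PO₄)₂(s) ⇌ 3 Ca²⁺(aq) + 2 PO₄³⁻(aq)
Call the molar solubility s, so that [Ca²⁺] = 3s and [PO₄³⁻] = 2s.
Ksp = [Ca²⁺]^3[PO₄³⁻]^2 = (3s)^3 · (2s)^2 = 108s^5
Ksp = 108 × (1.257×10⁻⁷)^5 = 3.4×10⁻³³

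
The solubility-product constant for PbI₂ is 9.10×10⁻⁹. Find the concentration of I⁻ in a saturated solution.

PbI₂(s) ⇌ Pb²⁺(aq) + 2 I⁻(aq)
With molar solubility s: [Pb²⁺] = s, [I⁻] = 2s.
Ksp = [Pb²⁺][I⁻]^2 = s · (2s)^2 = 4s^3 = 9.10×10⁻⁹
s = 1.32×10⁻³ M
[I⁻] = 2s = 2.63×10⁻³ M

2.63×10⁻³ M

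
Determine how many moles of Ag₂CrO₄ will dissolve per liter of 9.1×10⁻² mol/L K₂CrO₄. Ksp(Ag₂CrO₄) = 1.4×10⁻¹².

Ag₂CrO₄(s) ⇌ 2 Ag⁺(aq) + CrO₄²⁻(aq)
CrO₄²⁻ is already present at 9.1×10⁻² mol/L. If s mol/L of Ag₂CrO₄ dissolves, [Ag⁺] = 2s while [CrO₄²⁻] ≈ 9.1×10⁻² mol/L.
Ksp = [Ag⁺]^2[CrO₄²⁻] = (2s)^2(9.1×10⁻²)
(2s)^2 = 1.4×10⁻¹² / (9.1×10⁻²) = 1.5×10⁻¹¹
s = 2.0×10⁻⁶ mol/L

2.0×10⁻⁶ M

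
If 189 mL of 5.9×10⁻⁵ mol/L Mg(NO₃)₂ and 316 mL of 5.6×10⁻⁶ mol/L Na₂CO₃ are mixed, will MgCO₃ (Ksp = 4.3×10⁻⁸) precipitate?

The combined volume is 505 mL.
[Mg²⁺] = (5.9×10⁻⁵)(189)/505 = 2.2×10⁻⁵ mol/L
[CO₃²⁻] = (5.6×10⁻⁶)(316)/505 = 3.5×10⁻⁶ mol/L
Q = [Mg²⁺][CO₃²⁻] = 7.7×10⁻¹¹
Q < Ksp (7.7×10⁻¹¹ vs 4.3×10⁻⁸); the solution remains unsaturated and no precipitate forms.

No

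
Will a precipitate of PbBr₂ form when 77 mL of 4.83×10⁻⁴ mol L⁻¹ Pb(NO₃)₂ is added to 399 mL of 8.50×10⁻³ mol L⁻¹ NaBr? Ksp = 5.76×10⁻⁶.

No

After mixing, V = 77 mL + 399 mL = 476 mL.
[Pb²⁺] = (4.83×10⁻⁴)(77)/476 = 7.81×10⁻⁵ mol L⁻¹
[Br⁻] = (8.50×10⁻³)(399)/476 = 7.13×10⁻³ mol L⁻¹
Q = [Pb²⁺][Br⁻]^2 = 3.97×10⁻⁹
Q < Ksp (3.97×10⁻⁹ vs 5.76×10⁻⁶); the solution remains unsaturated and no precipitate forms.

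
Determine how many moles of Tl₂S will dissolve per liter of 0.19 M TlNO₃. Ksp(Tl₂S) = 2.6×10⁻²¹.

Tl₂S(s) ⇌ 2 Tl⁺(aq) + S²⁻(aq)
Tl⁺ is already present at 0.19 M. If s mol/L of Tl₂S dissolves, [S²⁻] = s while [Tl⁺] ≈ 0.19 M.
Ksp = [Tl⁺]^2[S²⁻] = (0.19)^2s
s = 2.6×10⁻²¹ / (0.19)^2 = 7.2×10⁻²⁰
s = 7.2×10⁻²⁰ M

7.2×10⁻²⁰ M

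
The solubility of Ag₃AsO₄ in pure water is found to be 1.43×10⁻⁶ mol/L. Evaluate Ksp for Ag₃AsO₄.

Ag₃AsO₄(s) ⇌ 3 Ag⁺(aq) + AsO₄³⁻(aq)
For each mole of Ag₃AsO₄ that dissolves per liter, [Ag⁺] = 3s and [AsO₄³⁻] = s; let s denote this solubility.
Ksp = [Ag⁺]^3[AsO₄³⁻] = (3s)^3 · s = 27s^4
Ksp = 27 × (1.43×10⁻⁶)^4 = 1.13×10⁻²²

Ksp = 1.13×10⁻²²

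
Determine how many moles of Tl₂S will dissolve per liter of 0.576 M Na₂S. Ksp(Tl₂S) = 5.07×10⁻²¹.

Tl₂S(s) ⇌ 2 Tl⁺(aq) + S²⁻(aq)
With S²⁻ already at 0.576 M and s small, take [S²⁻] ≈ 0.576 M and [Tl⁺] = 2s.
Ksp = [Tl⁺]^2[S²⁻] = (2s)^2(0.576)
(2s)^2 = 5.07×10⁻²¹ / (0.576) = 8.80×10⁻²¹
s = 4.69×10⁻¹¹ M

4.69×10⁻¹¹ M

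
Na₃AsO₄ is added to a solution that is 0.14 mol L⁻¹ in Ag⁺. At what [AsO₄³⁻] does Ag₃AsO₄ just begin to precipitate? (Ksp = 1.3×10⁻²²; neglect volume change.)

4.7×10⁻²⁰ M

The threshold for precipitation is Q = Ksp.
Ag₃AsO₄(s) ⇌ 3 Ag⁺(aq) + AsO₄³⁻(aq)
Ksp = [Ag⁺]^3[AsO₄³⁻] = [AsO₄³⁻](0.14)^3
[AsO₄³⁻] = 1.3×10⁻²² / (0.14)^3 = 4.7×10⁻²⁰
[AsO₄³⁻] = 4.7×10⁻²⁰ mol L⁻¹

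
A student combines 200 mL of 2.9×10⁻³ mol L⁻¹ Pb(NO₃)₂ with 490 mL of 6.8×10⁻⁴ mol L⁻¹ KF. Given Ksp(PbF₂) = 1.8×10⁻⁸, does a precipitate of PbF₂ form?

No

Total volume after mixing = 200 + 490 = 690 mL.
[Pb²⁺] = (2.9×10⁻³)(200)/690 = 8.4×10⁻⁴ mol L⁻¹
[F⁻] = (6.8×10⁻⁴)(490)/690 = 4.8×10⁻⁴ mol L⁻¹
Q = [Pb²⁺][F⁻]^2 = 2.0×10⁻¹⁰
Since Q (2.0×10⁻¹⁰) is less than Ksp (1.8×10⁻⁸), no PbF₂ precipitates.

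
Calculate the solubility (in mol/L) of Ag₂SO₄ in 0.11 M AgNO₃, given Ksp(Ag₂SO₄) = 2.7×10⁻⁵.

Ag₂SO₄(s) ⇌ 2 Ag⁺(aq) + SO₄²⁻(aq)
Ag⁺ is already present at 0.11 M. If s mol/L of Ag₂SO₄ dissolves, [SO₄²⁻] = s while [Ag⁺] ≈ 0.11 M.
Ksp = [Ag⁺]^2[SO₄²⁻] = (0.11)^2s
s = 2.7×10⁻⁵ / (0.11)^2 = 2.2×10⁻³
s = 2.2×10⁻³ M

2.2×10⁻³ M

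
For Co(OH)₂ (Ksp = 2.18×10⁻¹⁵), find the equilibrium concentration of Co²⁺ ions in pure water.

Co(OH)₂(s) ⇌ Co²⁺(aq) + 2 OH⁻(aq)
For each mole of Co(OH)₂ that dissolves per liter, [Co²⁺] = s and [OH⁻] = 2s; let s denote this solubility.
Ksp = [Co²⁺][OH⁻]^2 = s · (2s)^2 = 4s^3 = 2.18×10⁻¹⁵
s = 8.17×10⁻⁶ mol/L
[Co²⁺] = s = 8.17×10⁻⁶ mol/L

8.17×10⁻⁶ M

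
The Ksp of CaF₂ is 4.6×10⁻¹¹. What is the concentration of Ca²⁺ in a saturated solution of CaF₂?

2.3×10⁻⁴ M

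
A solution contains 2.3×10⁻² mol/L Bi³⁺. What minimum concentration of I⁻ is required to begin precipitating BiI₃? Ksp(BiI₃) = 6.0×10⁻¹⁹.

Each salt precipitates once Q = Ksp for that salt.
BiI₃(s) ⇌ Bi³⁺(aq) + 3 I⁻(aq)
Ksp = [Bi³⁺][I⁻]^3 = [I⁻]^3(2.3×10⁻²)
[I⁻]^3 = 6.0×10⁻¹⁹ / (2.3×10⁻²) = 2.6×10⁻¹⁷
[I⁻] = 3.0×10⁻⁶ mol/L

3.0×10⁻⁶ M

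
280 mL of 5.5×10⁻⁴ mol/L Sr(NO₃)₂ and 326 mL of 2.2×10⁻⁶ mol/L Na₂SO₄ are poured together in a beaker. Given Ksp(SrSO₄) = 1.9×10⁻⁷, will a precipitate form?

No

Total volume after mixing = 280 + 326 = 606 mL.
[Sr²⁺] = (5.5×10⁻⁴)(280)/606 = 2.5×10⁻⁴ mol/L
[SO₄²⁻] = (2.2×10⁻⁶)(326)/606 = 1.2×10⁻⁶ mol/L
Q = [Sr²⁺][SO₄²⁻] = 3.0×10⁻¹⁰
Since Q (3.0×10⁻¹⁰) is less than Ksp (1.9×10⁻⁷), no SrSO₄ precipitates.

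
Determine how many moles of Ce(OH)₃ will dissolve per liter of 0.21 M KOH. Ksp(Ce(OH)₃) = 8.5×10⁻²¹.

9.2×10⁻¹⁹ M

Ce(OH)₃(s) ⇌ Ce³⁺(aq) + 3 OH⁻(aq)
OH⁻ is already present at 0.21 M. If s mol/L of Ce(OH)₃ dissolves, [Ce³⁺] = s while [OH⁻] ≈ 0.21 M.
Ksp = [Ce³⁺][OH⁻]^3 = s(0.21)^3
s = 8.5×10⁻²¹ / (0.21)^3 = 9.2×10⁻¹⁹
s = 9.2×10⁻¹⁹ M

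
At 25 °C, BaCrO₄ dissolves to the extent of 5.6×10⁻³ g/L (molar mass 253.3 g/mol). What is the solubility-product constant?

Molar solubility s = (5.6×10⁻³ g/L) / (253.3 g/mol) = 2.211×10⁻⁵ mol/L
BaCrO₄(s) ⇌ Ba²⁺(aq) + CrO₄²⁻(aq)
If s mol/L of BaCrO₄ dissolves, [Ba²⁺] = s and [CrO₄²⁻] = s.
Ksp = [Ba²⁺][CrO₄²⁻] = s · s = s^2
Ksp = (2.211×10⁻⁵)^2 = 4.9×10⁻¹⁰

Ksp = 4.9×10⁻¹⁰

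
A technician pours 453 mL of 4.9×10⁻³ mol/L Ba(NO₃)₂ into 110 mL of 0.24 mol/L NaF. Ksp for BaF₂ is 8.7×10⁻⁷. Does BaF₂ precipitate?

Total volume after mixing = 453 + 110 = 563 mL.
[Ba²⁺] = (4.9×10⁻³)(453)/563 = 3.9×10⁻³ mol/L
[F⁻] = (0.24)(110)/563 = 4.7×10⁻² mol/L
Q = [Ba²⁺][F⁻]^2 = 8.7×10⁻⁶
Q = 8.7×10⁻⁶ > Ksp = 8.7×10⁻⁷, so the solution is supersaturated and BaF₂ precipitates.

Yes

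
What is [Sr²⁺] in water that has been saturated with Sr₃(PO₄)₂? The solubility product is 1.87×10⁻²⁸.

3.35×10⁻⁶ M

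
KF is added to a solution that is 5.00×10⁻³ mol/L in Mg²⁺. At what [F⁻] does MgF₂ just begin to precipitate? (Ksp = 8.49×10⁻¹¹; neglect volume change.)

1.30×10⁻⁴ M

Each salt precipitates once Q = Ksp for that salt.
MgF₂(s) ⇌ Mg²⁺(aq) + 2 F⁻(aq)
Ksp = [Mg²⁺][F⁻]^2 = [F⁻]^2(5.00×10⁻³)
[F⁻]^2 = 8.49×10⁻¹¹ / (5.00×10⁻³) = 1.70×10⁻⁸
[F⁻] = 1.30×10⁻⁴ mol/L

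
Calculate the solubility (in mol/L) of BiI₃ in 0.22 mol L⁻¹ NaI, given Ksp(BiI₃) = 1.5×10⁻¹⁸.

BiI₃(s) ⇌ Bi³⁺(aq) + 3 I⁻(aq)
I⁻ is already present at 0.22 mol L⁻¹. If s mol/L of BiI₃ dissolves, [Bi³⁺] = s while [I⁻] ≈ 0.22 mol L⁻¹.
Ksp = [Bi³⁺][I⁻]^3 = s(0.22)^3
s = 1.5×10⁻¹⁸ / (0.22)^3 = 1.4×10⁻¹⁶
s = 1.4×10⁻¹⁶ mol L⁻¹

1.4×10⁻¹⁶ M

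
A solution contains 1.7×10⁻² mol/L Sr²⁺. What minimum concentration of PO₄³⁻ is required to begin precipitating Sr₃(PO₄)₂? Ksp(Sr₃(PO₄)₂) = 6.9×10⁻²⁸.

1.2×10⁻¹¹ M

Precipitation begins when Q = Ksp.
Sr₃(PO₄)₂(s) ⇌ 3 Sr²⁺(aq) + 2 PO₄³⁻(aq)
Ksp = [Sr²⁺]^3[PO₄³⁻]^2 = [PO₄³⁻]^2(1.7×10⁻²)^3
[PO₄³⁻]^2 = 6.9×10⁻²⁸ / (1.7×10⁻²)^3 = 1.4×10⁻²²
[PO₄³⁻] = 1.2×10⁻¹¹ mol/L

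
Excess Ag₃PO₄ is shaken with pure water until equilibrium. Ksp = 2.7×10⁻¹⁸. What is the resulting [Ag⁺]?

Ag₃PO₄(s) ⇌ 3 Ag⁺(aq) + PO₄³⁻(aq)
For each mole of Ag₃PO₄ that dissolves per liter, [Ag⁺] = 3s and [PO₄³⁻] = s; let s denote this solubility.
Ksp = [Ag⁺]^3[PO₄³⁻] = (3s)^3 · s = 27s^4 = 2.7×10⁻¹⁸
s = 1.8×10⁻⁵ mol/L
[Ag⁺] = 3s = 5.3×10⁻⁵ mol/L

5.3×10⁻⁵ M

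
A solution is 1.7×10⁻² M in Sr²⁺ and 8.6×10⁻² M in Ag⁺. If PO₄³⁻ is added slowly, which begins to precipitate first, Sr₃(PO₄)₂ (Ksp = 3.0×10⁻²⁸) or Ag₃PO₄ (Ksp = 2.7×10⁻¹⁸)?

Precipitation begins when Q = Ksp.
For Sr₃(PO₄)₂: [PO₄³⁻] = (Ksp/[Sr²⁺]^3)^(1/2) = 7.8×10⁻¹² M
For Ag₃PO₄: [PO₄³⁻] = (Ksp/[Ag⁺]^3) = 4.2×10⁻¹⁵ M
Ag₃PO₄ requires the lower [PO₄³⁻], so it precipitates first.

Ag₃PO₄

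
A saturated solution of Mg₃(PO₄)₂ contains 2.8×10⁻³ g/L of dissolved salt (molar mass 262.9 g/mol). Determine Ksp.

Convert to molarity: s = 2.8×10⁻³ / 262.9 = 1.065×10⁻⁵ mol/L
Mg₃(PO₄)₂(s) ⇌ 3 Mg²⁺(aq) + 2 PO₄³⁻(aq)
Let s be the molar solubility. Then [Mg²⁺] = 3s and [PO₄³⁻] = 2s.
Ksp = [Mg²⁺]^3[PO₄³⁻]^2 = (3s)^3 · (2s)^2 = 108s^5
Ksp = 108 × (1.065×10⁻⁵)^5 = 1.5×10⁻²³

Ksp = 1.5×10⁻²³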